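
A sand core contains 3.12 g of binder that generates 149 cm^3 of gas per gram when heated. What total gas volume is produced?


Formula: V_gas = W_binder * gas_evolution_rate
V = 3.12 g * 149 cm^3/g = 464.8800 cm^3

Final answer: 464.8800 cm^3


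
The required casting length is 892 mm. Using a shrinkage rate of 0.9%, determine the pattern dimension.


Formula: L_pattern = L_casting * (1 + shrinkage_rate/100)
Shrinkage factor = 1 + 0.9/100 = 1.009
L_pattern = 892 mm * 1.009 = 900.0280 mm

Answer: 900.0280 mm


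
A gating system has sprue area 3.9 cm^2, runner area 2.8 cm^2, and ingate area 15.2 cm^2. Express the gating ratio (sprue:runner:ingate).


Sprue:Runner:Ingate = 1 : 2.8/3.9 : 15.2/3.9 = 1:0.72:3.90

1:0.72:3.90


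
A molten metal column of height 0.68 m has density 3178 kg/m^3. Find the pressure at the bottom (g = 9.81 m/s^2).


Formula: P = rho * g * h
rho * g = 3178 * 9.81 = 31176.18 N/m^3
P = 31176.18 * 0.68 = 21199.8024 Pa

21199.8024 Pa


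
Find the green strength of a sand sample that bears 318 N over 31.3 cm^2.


Formula: Compressive Strength = Force / Area
Strength = 318 N / 31.3 cm^2 = 10.1597 N/cm^2

10.1597 N/cm^2


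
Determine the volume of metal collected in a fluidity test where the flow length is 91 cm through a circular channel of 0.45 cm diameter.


Formula: V = pi * (d/2)^2 * L  (cylinder volume)
Radius = 0.45/2 = 0.225 cm
V = pi * 0.225^2 * 91 = 14.4729 cm^3

14.4729 cm^3


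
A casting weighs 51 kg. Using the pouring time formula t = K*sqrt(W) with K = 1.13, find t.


Formula: t = K * sqrt(W)
sqrt(W) = sqrt(51) = 7.14143
t = 1.13 * 7.14143 = 8.0698 s

Final answer: 8.0698 s


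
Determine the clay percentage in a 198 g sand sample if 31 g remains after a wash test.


Formula: Clay% = (W_total - W_washed) / W_total * 100
Clay mass = 198 - 31 = 167 g
Clay% = 167 / 198 * 100 = 84.3434%

Answer: 84.3434%


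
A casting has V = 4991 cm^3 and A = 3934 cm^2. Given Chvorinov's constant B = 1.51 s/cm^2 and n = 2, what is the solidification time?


Formula: t_s = B * (V/A)^n  (Chvorinov's rule, n=2)
Modulus M = V/A = 4991/3934 = 1.268683 cm
M^2 = 1.268683^2 = 1.609557 cm^2
t_s = 1.51 * 1.609557 = 2.4304 s

Final answer: 2.4304 s


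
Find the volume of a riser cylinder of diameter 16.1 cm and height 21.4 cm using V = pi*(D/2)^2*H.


Formula: V = pi * (D/2)^2 * H  (cylinder volume)
Radius = D/2 = 16.1/2 = 8.05 cm
V = pi * 8.05^2 * 21.4 = 4356.6774 cm^3

Final answer: 4356.6774 cm^3


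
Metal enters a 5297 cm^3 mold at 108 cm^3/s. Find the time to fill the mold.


Formula: t_fill = V_mold / Q_flow
t = 5297 cm^3 / 108 cm^3/s = 49.0463 s

Answer: 49.0463 s


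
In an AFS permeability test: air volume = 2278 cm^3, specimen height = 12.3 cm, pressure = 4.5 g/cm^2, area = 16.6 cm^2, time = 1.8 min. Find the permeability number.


Formula: Permeability Number P = (V * H) / (p * A * t)
Numerator: V * H = 2278 * 12.3 = 28019.4
Denominator: p * A * t = 4.5 * 16.6 * 1.8 = 134.46
P = 28019.4 / 134.46 = 208.3846

Answer: 208.3846


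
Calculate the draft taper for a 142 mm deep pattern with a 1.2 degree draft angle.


Formula: taper = depth * tan(draft_angle)
tan(1.2 deg) = 0.0209470
taper = 142 mm * 0.0209470 = 2.9745 mm

2.9745 mm


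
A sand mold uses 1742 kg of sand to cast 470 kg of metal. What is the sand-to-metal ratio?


Formula: Sand-to-Metal Ratio = W_sand / W_metal
Ratio = 1742 kg / 470 kg = 3.7064


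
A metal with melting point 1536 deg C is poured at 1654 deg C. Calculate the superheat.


Formula: Superheat = T_pour - T_melt
Superheat = 1654 - 1536 = 118 deg C

Final answer: 118 deg C


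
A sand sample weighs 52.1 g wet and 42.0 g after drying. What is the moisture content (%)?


Formula: MC = (W_wet - W_dry) / W_wet * 100
Water mass = 52.1 - 42.0 = 10.1 g
MC = 10.1 / 52.1 * 100 = 19.3858%

Final answer: 19.3858%


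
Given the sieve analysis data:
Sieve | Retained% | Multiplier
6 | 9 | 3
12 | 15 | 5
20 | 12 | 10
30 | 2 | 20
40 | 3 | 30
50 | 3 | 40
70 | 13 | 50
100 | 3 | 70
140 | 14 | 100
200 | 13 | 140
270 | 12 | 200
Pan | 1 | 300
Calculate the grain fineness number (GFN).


Formula: GFN = sum(pct * multiplier) / sum(pct)
sum(pct * multiplier) = 7252
sum(pct) = 100
GFN = 7252 / 100 = 72.52


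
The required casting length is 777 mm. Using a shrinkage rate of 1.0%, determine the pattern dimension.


Formula: L_pattern = L_casting * (1 + shrinkage_rate/100)
Shrinkage factor = 1 + 1.0/100 = 1.01
L_pattern = 777 mm * 1.01 = 784.7700 mm

784.7700 mm


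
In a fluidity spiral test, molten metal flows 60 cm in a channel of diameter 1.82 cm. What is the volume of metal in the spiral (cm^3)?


Formula: V = pi * (d/2)^2 * L  (cylinder volume)
Radius = 1.82/2 = 0.91 cm
V = pi * 0.91^2 * 60 = 156.0932 cm^3

156.0932 cm^3


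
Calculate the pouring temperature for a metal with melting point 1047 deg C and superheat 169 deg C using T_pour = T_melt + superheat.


Formula: T_pour = T_melt + Superheat
T_pour = 1047 + 169 = 1216 deg C

Final answer: 1216 deg C


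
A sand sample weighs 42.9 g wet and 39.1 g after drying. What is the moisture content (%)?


Formula: MC = (W_wet - W_dry) / W_wet * 100
Water mass = 42.9 - 39.1 = 3.8 g
MC = 3.8 / 42.9 * 100 = 8.8578%

8.8578%


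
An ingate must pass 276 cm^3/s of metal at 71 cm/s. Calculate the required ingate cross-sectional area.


Formula: A_ingate = Q / v  (continuity equation)
A = 276 cm^3/s / 71 cm/s = 3.8873 cm^2


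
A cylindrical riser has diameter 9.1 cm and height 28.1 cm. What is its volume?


Formula: V = pi * (D/2)^2 * H  (cylinder volume)
Radius = D/2 = 9.1/2 = 4.55 cm
V = pi * 4.55^2 * 28.1 = 1827.5909 cm^3


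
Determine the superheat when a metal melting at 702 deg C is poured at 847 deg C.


Formula: Superheat = T_pour - T_melt
Superheat = 847 - 702 = 145 deg C


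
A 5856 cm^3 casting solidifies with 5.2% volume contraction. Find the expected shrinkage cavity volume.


Formula: V_shrink = V_casting * shrinkage_pct / 100
V_shrink = 5856 cm^3 * 5.2 / 100 = 304.5120 cm^3

Answer: 304.5120 cm^3


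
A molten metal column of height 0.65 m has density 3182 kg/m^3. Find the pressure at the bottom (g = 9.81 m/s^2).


Formula: P = rho * g * h
rho * g = 3182 * 9.81 = 31215.42 N/m^3
P = 31215.42 * 0.65 = 20290.0230 Pa


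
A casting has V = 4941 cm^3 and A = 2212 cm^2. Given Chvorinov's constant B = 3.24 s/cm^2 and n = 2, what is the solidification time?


Formula: t_s = B * (V/A)^n  (Chvorinov's rule, n=2)
Modulus M = V/A = 4941/2212 = 2.233725 cm
M^2 = 2.233725^2 = 4.989527 cm^2
t_s = 3.24 * 4.989527 = 16.1661 s


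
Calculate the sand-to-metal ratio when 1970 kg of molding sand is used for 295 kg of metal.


Formula: Sand-to-Metal Ratio = W_sand / W_metal
Ratio = 1970 kg / 295 kg = 6.6780

6.6780


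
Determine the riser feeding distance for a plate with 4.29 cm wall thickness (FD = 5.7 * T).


Formula: FD = 5.7 * T  (riser feeding-distance rule)
FD = 5.7 * 4.29 cm = 24.4530 cm


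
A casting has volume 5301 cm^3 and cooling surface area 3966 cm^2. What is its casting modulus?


Formula: Casting Modulus M = V / A
M = 5301 cm^3 / 3966 cm^2 = 1.3366 cm


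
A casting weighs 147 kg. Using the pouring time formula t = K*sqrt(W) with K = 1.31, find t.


Formula: t = K * sqrt(W)
sqrt(W) = sqrt(147) = 12.12436
t = 1.31 * 12.12436 = 15.8829 s

15.8829 s


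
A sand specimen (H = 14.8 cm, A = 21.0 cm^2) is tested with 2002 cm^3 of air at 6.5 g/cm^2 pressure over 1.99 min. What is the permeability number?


Formula: Permeability Number P = (V * H) / (p * A * t)
Numerator: V * H = 2002 * 14.8 = 29629.6
Denominator: p * A * t = 6.5 * 21.0 * 1.99 = 271.635
P = 29629.6 / 271.635 = 109.0787

Answer: 109.0787


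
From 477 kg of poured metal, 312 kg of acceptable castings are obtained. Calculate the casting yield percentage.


Formula: Casting Yield = (W_good / W_total) * 100
Yield = (312 kg / 477 kg) * 100 = 65.4088%

Final answer: 65.4088%


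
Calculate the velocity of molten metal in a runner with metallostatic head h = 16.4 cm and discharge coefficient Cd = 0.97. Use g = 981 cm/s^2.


Formula: v = Cd * sqrt(2 * g * h)  (Torricelli with discharge coefficient)
2*g*h = 2 * 981 * 16.4 = 32176.8 cm^2/s^2
sqrt(32176.8) = 179.37893 cm/s
v = 0.97 * 179.37893 = 173.9976 cm/s


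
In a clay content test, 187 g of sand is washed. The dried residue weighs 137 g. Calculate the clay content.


Formula: Clay% = (W_total - W_washed) / W_total * 100
Clay mass = 187 - 137 = 50 g
Clay% = 50 / 187 * 100 = 26.7380%

Answer: 26.7380%


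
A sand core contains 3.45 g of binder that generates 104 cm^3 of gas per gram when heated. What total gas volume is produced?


Formula: V_gas = W_binder * gas_evolution_rate
V = 3.45 g * 104 cm^3/g = 358.8000 cm^3

Answer: 358.8000 cm^3


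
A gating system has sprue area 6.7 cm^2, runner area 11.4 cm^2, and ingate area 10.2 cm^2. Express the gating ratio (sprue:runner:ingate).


Sprue:Runner:Ingate = 1 : 11.4/6.7 : 10.2/6.7 = 1:1.70:1.52

Final answer: 1:1.70:1.52


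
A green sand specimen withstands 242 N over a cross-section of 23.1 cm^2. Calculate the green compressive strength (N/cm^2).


Formula: Compressive Strength = Force / Area
Strength = 242 N / 23.1 cm^2 = 10.4762 N/cm^2


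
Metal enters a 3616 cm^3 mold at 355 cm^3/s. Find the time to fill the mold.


Formula: t_fill = V_mold / Q_flow
t = 3616 cm^3 / 355 cm^3/s = 10.1859 s

Final answer: 10.1859 s


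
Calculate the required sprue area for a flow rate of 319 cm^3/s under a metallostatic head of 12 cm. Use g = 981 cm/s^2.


Formula: v = sqrt(2*g*h), A = Q/v
Velocity: v = sqrt(2 * 981 * 12) = sqrt(23544) = 153.4405 cm/s
Sprue area: A = Q / v = 319 / 153.4405 = 2.0790 cm^2

Final answer: 2.0790 cm^2


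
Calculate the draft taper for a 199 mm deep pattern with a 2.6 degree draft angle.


Formula: taper = depth * tan(draft_angle)
tan(2.6 deg) = 0.0454097
taper = 199 mm * 0.0454097 = 9.0365 mm

Answer: 9.0365 mm


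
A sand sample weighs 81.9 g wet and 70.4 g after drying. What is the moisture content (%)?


Formula: MC = (W_wet - W_dry) / W_wet * 100
Water mass = 81.9 - 70.4 = 11.5 g
MC = 11.5 / 81.9 * 100 = 14.0415%


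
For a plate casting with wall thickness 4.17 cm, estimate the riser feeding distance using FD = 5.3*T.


Formula: FD = 5.3 * T  (riser feeding-distance rule)
FD = 5.3 * 4.17 cm = 22.1010 cm


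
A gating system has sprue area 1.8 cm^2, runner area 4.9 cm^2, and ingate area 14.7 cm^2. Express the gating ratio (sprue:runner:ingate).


Sprue:Runner:Ingate = 1 : 4.9/1.8 : 14.7/1.8 = 1:2.72:8.17

1:2.72:8.17


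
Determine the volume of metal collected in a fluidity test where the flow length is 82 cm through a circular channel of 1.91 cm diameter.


Formula: V = pi * (d/2)^2 * L  (cylinder volume)
Radius = 1.91/2 = 0.955 cm
V = pi * 0.955^2 * 82 = 234.9473 cm^3

Final answer: 234.9473 cm^3


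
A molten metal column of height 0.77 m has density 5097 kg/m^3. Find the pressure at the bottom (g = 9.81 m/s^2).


Formula: P = rho * g * h
rho * g = 5097 * 9.81 = 50001.57 N/m^3
P = 50001.57 * 0.77 = 38501.2089 Pa


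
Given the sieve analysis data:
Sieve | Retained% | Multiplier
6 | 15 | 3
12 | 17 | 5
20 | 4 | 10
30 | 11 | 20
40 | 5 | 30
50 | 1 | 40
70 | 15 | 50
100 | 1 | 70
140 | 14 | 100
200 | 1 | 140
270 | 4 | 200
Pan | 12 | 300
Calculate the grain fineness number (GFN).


Formula: GFN = sum(pct * multiplier) / sum(pct)
sum(pct * multiplier) = 7340
sum(pct) = 100
GFN = 7340 / 100 = 73.40

73.40


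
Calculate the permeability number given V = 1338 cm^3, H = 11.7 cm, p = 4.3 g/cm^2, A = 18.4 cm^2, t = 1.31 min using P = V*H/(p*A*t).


Formula: Permeability Number P = (V * H) / (p * A * t)
Numerator: V * H = 1338 * 11.7 = 15654.6
Denominator: p * A * t = 4.3 * 18.4 * 1.31 = 103.6472
P = 15654.6 / 103.6472 = 151.0374

151.0374


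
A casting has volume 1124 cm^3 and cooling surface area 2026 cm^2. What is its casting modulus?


Formula: Casting Modulus M = V / A
M = 1124 cm^3 / 2026 cm^2 = 0.5548 cm

0.5548 cm


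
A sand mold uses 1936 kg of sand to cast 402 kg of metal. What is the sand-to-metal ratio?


Formula: Sand-to-Metal Ratio = W_sand / W_metal
Ratio = 1936 kg / 402 kg = 4.8159

Answer: 4.8159


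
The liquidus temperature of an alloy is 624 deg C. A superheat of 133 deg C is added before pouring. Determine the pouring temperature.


Formula: T_pour = T_melt + Superheat
T_pour = 624 + 133 = 757 deg C

757 deg C


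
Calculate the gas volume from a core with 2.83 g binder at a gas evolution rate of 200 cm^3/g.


Formula: V_gas = W_binder * gas_evolution_rate
V = 2.83 g * 200 cm^3/g = 566.0000 cm^3

566.0000 cm^3


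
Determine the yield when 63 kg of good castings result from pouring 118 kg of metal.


Formula: Casting Yield = (W_good / W_total) * 100
Yield = (63 kg / 118 kg) * 100 = 53.3898%


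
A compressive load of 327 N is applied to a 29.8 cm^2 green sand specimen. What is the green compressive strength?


Formula: Compressive Strength = Force / Area
Strength = 327 N / 29.8 cm^2 = 10.9732 N/cm^2

Final answer: 10.9732 N/cm^2


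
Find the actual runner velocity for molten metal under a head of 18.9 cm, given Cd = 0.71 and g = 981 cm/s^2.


Formula: v = Cd * sqrt(2 * g * h)  (Torricelli with discharge coefficient)
2*g*h = 2 * 981 * 18.9 = 37081.8 cm^2/s^2
sqrt(37081.8) = 192.56635 cm/s
v = 0.71 * 192.56635 = 136.7221 cm/s

136.7221 cm/s


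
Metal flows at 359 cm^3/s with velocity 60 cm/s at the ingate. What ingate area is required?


Formula: A_ingate = Q / v  (continuity equation)
A = 359 cm^3/s / 60 cm/s = 5.9833 cm^2


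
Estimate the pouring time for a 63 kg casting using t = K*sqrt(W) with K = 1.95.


Formula: t = K * sqrt(W)
sqrt(W) = sqrt(63) = 7.93725
t = 1.95 * 7.93725 = 15.4776 s

Answer: 15.4776 s


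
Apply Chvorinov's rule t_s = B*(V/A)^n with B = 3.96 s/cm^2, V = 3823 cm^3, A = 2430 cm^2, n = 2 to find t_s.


Formula: t_s = B * (V/A)^n  (Chvorinov's rule, n=2)
Modulus M = V/A = 3823/2430 = 1.573251 cm
M^2 = 1.573251^2 = 2.475119 cm^2
t_s = 3.96 * 2.475119 = 9.8015 s

9.8015 s


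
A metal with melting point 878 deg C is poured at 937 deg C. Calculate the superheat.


Formula: Superheat = T_pour - T_melt
Superheat = 937 - 878 = 59 deg C

59 deg C


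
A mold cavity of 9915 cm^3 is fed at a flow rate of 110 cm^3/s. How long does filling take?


Formula: t_fill = V_mold / Q_flow
t = 9915 cm^3 / 110 cm^3/s = 90.1364 s

90.1364 s


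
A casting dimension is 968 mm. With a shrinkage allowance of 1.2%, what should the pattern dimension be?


Formula: L_pattern = L_casting * (1 + shrinkage_rate/100)
Shrinkage factor = 1 + 1.2/100 = 1.012
L_pattern = 968 mm * 1.012 = 979.6160 mm

Answer: 979.6160 mm


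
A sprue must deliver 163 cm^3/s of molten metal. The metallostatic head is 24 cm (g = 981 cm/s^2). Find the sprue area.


Formula: v = sqrt(2*g*h), A = Q/v
Velocity: v = sqrt(2 * 981 * 24) = sqrt(47088) = 216.9977 cm/s
Sprue area: A = Q / v = 163 / 216.9977 = 0.7512 cm^2

Answer: 0.7512 cm^2


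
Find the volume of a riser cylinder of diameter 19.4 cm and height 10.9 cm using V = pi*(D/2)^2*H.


Formula: V = pi * (D/2)^2 * H  (cylinder volume)
Radius = D/2 = 19.4/2 = 9.7 cm
V = pi * 9.7^2 * 10.9 = 3221.9577 cm^3


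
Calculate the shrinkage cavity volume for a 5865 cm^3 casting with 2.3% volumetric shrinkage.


Formula: V_shrink = V_casting * shrinkage_pct / 100
V_shrink = 5865 cm^3 * 2.3 / 100 = 134.8950 cm^3

Final answer: 134.8950 cm^3


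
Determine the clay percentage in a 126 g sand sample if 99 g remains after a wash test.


Formula: Clay% = (W_total - W_washed) / W_total * 100
Clay mass = 126 - 99 = 27 g
Clay% = 27 / 126 * 100 = 21.4286%

Answer: 21.4286%


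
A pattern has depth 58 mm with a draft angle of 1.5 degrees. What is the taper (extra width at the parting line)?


Formula: taper = depth * tan(draft_angle)
tan(1.5 deg) = 0.0261859
taper = 58 mm * 0.0261859 = 1.5188 mm


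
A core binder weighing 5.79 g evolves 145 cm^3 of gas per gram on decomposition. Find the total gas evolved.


Formula: V_gas = W_binder * gas_evolution_rate
V = 5.79 g * 145 cm^3/g = 839.5500 cm^3

Final answer: 839.5500 cm^3


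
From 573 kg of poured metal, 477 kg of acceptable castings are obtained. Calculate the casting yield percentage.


Formula: Casting Yield = (W_good / W_total) * 100
Yield = (477 kg / 573 kg) * 100 = 83.2461%

Answer: 83.2461%


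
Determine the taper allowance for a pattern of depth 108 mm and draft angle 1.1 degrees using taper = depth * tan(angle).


Formula: taper = depth * tan(draft_angle)
tan(1.1 deg) = 0.0192010
taper = 108 mm * 0.0192010 = 2.0737 mm

2.0737 mm


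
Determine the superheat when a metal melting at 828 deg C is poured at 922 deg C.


Formula: Superheat = T_pour - T_melt
Superheat = 922 - 828 = 94 deg C

Final answer: 94 deg C


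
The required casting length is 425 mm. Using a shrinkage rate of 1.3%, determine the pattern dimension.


Formula: L_pattern = L_casting * (1 + shrinkage_rate/100)
Shrinkage factor = 1 + 1.3/100 = 1.013
L_pattern = 425 mm * 1.013 = 430.5250 mm

Answer: 430.5250 mm


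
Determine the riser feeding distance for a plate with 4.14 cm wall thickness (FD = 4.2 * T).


Formula: FD = 4.2 * T  (riser feeding-distance rule)
FD = 4.2 * 4.14 cm = 17.3880 cm

Answer: 17.3880 cm


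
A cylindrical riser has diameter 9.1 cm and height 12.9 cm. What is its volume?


Formula: V = pi * (D/2)^2 * H  (cylinder volume)
Radius = D/2 = 9.1/2 = 4.55 cm
V = pi * 4.55^2 * 12.9 = 839.0008 cm^3

Answer: 839.0008 cm^3


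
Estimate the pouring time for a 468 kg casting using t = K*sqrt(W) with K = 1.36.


Formula: t = K * sqrt(W)
sqrt(W) = sqrt(468) = 21.63331
t = 1.36 * 21.63331 = 29.4213 s


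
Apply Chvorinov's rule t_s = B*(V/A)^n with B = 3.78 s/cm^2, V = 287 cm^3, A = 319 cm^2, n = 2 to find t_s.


Formula: t_s = B * (V/A)^n  (Chvorinov's rule, n=2)
Modulus M = V/A = 287/319 = 0.899687 cm
M^2 = 0.899687^2 = 0.809437 cm^2
t_s = 3.78 * 0.809437 = 3.0597 s


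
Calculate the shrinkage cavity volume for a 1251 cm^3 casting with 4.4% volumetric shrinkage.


Formula: V_shrink = V_casting * shrinkage_pct / 100
V_shrink = 1251 cm^3 * 4.4 / 100 = 55.0440 cm^3


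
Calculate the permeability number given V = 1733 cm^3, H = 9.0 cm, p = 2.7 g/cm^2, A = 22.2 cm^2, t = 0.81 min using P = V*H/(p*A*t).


Formula: Permeability Number P = (V * H) / (p * A * t)
Numerator: V * H = 1733 * 9.0 = 15597.0
Denominator: p * A * t = 2.7 * 22.2 * 0.81 = 48.5514
P = 15597.0 / 48.5514 = 321.2472

321.2472


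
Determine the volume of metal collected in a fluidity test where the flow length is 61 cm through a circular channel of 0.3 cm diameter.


Formula: V = pi * (d/2)^2 * L  (cylinder volume)
Radius = 0.3/2 = 0.15 cm
V = pi * 0.15^2 * 61 = 4.3118 cm^3


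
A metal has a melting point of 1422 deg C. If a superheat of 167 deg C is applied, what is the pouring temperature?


Formula: T_pour = T_melt + Superheat
T_pour = 1422 + 167 = 1589 deg C


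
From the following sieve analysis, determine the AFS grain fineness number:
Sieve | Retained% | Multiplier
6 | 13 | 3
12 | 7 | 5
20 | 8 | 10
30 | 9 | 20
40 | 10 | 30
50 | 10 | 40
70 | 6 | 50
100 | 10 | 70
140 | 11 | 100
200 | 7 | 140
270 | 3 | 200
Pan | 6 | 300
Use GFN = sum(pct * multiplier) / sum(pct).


Formula: GFN = sum(pct * multiplier) / sum(pct)
sum(pct * multiplier) = 6514
sum(pct) = 100
GFN = 6514 / 100 = 65.14

65.14


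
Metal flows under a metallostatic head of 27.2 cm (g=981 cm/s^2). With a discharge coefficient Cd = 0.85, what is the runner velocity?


Formula: v = Cd * sqrt(2 * g * h)  (Torricelli with discharge coefficient)
2*g*h = 2 * 981 * 27.2 = 53366.4 cm^2/s^2
sqrt(53366.4) = 231.01169 cm/s
v = 0.85 * 231.01169 = 196.3599 cm/s

Answer: 196.3599 cm/s


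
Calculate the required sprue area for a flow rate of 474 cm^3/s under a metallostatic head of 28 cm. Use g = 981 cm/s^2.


Formula: v = sqrt(2*g*h), A = Q/v
Velocity: v = sqrt(2 * 981 * 28) = sqrt(54936) = 234.3843 cm/s
Sprue area: A = Q / v = 474 / 234.3843 = 2.0223 cm^2

Answer: 2.0223 cm^2


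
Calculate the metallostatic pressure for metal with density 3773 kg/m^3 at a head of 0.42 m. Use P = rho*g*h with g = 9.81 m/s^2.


Formula: P = rho * g * h
rho * g = 3773 * 9.81 = 37013.13 N/m^3
P = 37013.13 * 0.42 = 15545.5146 Pa

Final answer: 15545.5146 Pa


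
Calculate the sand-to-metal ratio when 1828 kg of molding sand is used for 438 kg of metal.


Formula: Sand-to-Metal Ratio = W_sand / W_metal
Ratio = 1828 kg / 438 kg = 4.1735


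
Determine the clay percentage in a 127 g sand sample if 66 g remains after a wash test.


Formula: Clay% = (W_total - W_washed) / W_total * 100
Clay mass = 127 - 66 = 61 g
Clay% = 61 / 127 * 100 = 48.0315%

Final answer: 48.0315%


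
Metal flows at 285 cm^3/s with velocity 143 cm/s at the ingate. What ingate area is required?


Formula: A_ingate = Q / v  (continuity equation)
A = 285 cm^3/s / 143 cm/s = 1.9930 cm^2


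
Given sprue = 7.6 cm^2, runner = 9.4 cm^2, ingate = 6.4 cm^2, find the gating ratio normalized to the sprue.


Sprue:Runner:Ingate = 1 : 9.4/7.6 : 6.4/7.6 = 1:1.24:0.84

1:1.24:0.84


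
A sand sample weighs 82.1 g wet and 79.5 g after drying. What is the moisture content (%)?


Formula: MC = (W_wet - W_dry) / W_wet * 100
Water mass = 82.1 - 79.5 = 2.6 g
MC = 2.6 / 82.1 * 100 = 3.1669%


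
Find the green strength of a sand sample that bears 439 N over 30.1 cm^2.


Formula: Compressive Strength = Force / Area
Strength = 439 N / 30.1 cm^2 = 14.5847 N/cm^2

Final answer: 14.5847 N/cm^2


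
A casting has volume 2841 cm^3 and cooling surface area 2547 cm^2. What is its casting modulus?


Formula: Casting Modulus M = V / A
M = 2841 cm^3 / 2547 cm^2 = 1.1154 cm


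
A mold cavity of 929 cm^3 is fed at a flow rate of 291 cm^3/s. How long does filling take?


Formula: t_fill = V_mold / Q_flow
t = 929 cm^3 / 291 cm^3/s = 3.1924 s

Final answer: 3.1924 s


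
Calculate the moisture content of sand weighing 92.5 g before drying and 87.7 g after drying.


Formula: MC = (W_wet - W_dry) / W_wet * 100
Water mass = 92.5 - 87.7 = 4.8 g
MC = 4.8 / 92.5 * 100 = 5.1892%

5.1892%


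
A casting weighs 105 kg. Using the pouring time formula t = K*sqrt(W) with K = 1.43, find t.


Formula: t = K * sqrt(W)
sqrt(W) = sqrt(105) = 10.24695
t = 1.43 * 10.24695 = 14.6531 s

Final answer: 14.6531 s


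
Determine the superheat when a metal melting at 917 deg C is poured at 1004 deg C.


Formula: Superheat = T_pour - T_melt
Superheat = 1004 - 917 = 87 deg C

87 deg C


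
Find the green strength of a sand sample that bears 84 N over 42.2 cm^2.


Formula: Compressive Strength = Force / Area
Strength = 84 N / 42.2 cm^2 = 1.9905 N/cm^2

Answer: 1.9905 N/cm^2


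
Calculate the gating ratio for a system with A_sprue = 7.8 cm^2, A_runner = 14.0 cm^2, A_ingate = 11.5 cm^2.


Sprue:Runner:Ingate = 1 : 14.0/7.8 : 11.5/7.8 = 1:1.79:1.47

Final answer: 1:1.79:1.47


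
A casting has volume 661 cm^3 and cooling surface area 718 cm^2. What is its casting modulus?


Formula: Casting Modulus M = V / A
M = 661 cm^3 / 718 cm^2 = 0.9206 cm

Final answer: 0.9206 cm


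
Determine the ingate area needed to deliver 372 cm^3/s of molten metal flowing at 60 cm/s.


Formula: A_ingate = Q / v  (continuity equation)
A = 372 cm^3/s / 60 cm/s = 6.2000 cm^2

6.2000 cm^2


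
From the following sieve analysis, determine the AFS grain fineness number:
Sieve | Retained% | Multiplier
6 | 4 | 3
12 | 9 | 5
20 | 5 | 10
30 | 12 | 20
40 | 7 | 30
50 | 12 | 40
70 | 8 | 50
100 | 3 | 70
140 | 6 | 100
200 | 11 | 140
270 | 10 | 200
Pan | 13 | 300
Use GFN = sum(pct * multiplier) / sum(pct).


Formula: GFN = sum(pct * multiplier) / sum(pct)
sum(pct * multiplier) = 9687
sum(pct) = 100
GFN = 9687 / 100 = 96.87

96.87


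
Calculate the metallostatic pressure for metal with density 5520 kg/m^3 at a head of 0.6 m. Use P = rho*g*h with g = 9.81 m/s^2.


Formula: P = rho * g * h
rho * g = 5520 * 9.81 = 54151.2 N/m^3
P = 54151.2 * 0.6 = 32490.7200 Pa


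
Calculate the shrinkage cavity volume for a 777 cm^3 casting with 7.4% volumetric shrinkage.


Formula: V_shrink = V_casting * shrinkage_pct / 100
V_shrink = 777 cm^3 * 7.4 / 100 = 57.4980 cm^3

Answer: 57.4980 cm^3


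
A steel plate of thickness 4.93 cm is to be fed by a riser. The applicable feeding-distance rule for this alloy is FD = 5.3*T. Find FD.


Formula: FD = 5.3 * T  (riser feeding-distance rule)
FD = 5.3 * 4.93 cm = 26.1290 cm

Answer: 26.1290 cm


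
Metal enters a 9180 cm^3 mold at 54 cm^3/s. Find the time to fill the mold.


Formula: t_fill = V_mold / Q_flow
t = 9180 cm^3 / 54 cm^3/s = 170.0000 s

Final answer: 170.0000 s


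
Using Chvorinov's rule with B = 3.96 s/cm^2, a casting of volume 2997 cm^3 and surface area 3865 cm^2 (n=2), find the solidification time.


Formula: t_s = B * (V/A)^n  (Chvorinov's rule, n=2)
Modulus M = V/A = 2997/3865 = 0.775420 cm
M^2 = 0.775420^2 = 0.601276 cm^2
t_s = 3.96 * 0.601276 = 2.3811 s

2.3811 s


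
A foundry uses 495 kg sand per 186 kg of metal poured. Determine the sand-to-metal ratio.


Formula: Sand-to-Metal Ratio = W_sand / W_metal
Ratio = 495 kg / 186 kg = 2.6613


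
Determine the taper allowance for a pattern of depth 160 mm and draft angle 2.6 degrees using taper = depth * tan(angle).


Formula: taper = depth * tan(draft_angle)
tan(2.6 deg) = 0.0454097
taper = 160 mm * 0.0454097 = 7.2656 mm

Answer: 7.2656 mm


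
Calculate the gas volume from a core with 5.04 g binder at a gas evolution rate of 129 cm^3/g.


Formula: V_gas = W_binder * gas_evolution_rate
V = 5.04 g * 129 cm^3/g = 650.1600 cm^3

650.1600 cm^3


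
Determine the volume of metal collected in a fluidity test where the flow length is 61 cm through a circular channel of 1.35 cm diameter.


Formula: V = pi * (d/2)^2 * L  (cylinder volume)
Radius = 1.35/2 = 0.675 cm
V = pi * 0.675^2 * 61 = 87.3147 cm^3


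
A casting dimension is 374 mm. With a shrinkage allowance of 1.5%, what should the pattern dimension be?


Formula: L_pattern = L_casting * (1 + shrinkage_rate/100)
Shrinkage factor = 1 + 1.5/100 = 1.015
L_pattern = 374 mm * 1.015 = 379.6100 mm

Answer: 379.6100 mm


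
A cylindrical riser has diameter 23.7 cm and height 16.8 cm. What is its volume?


Formula: V = pi * (D/2)^2 * H  (cylinder volume)
Radius = D/2 = 23.7/2 = 11.85 cm
V = pi * 11.85^2 * 16.8 = 7411.3249 cm^3


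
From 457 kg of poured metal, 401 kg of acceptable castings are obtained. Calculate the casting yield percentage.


Formula: Casting Yield = (W_good / W_total) * 100
Yield = (401 kg / 457 kg) * 100 = 87.7462%

Final answer: 87.7462%


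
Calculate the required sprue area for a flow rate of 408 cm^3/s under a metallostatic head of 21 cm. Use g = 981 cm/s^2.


Formula: v = sqrt(2*g*h), A = Q/v
Velocity: v = sqrt(2 * 981 * 21) = sqrt(41202) = 202.9828 cm/s
Sprue area: A = Q / v = 408 / 202.9828 = 2.0100 cm^2


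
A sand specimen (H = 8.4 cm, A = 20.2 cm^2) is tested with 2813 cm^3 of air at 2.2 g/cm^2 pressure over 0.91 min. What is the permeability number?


Formula: Permeability Number P = (V * H) / (p * A * t)
Numerator: V * H = 2813 * 8.4 = 23629.2
Denominator: p * A * t = 2.2 * 20.2 * 0.91 = 40.4404
P = 23629.2 / 40.4404 = 584.2969

Final answer: 584.2969


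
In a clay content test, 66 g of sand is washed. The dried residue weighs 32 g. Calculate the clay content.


Formula: Clay% = (W_total - W_washed) / W_total * 100
Clay mass = 66 - 32 = 34 g
Clay% = 34 / 66 * 100 = 51.5152%

Final answer: 51.5152%


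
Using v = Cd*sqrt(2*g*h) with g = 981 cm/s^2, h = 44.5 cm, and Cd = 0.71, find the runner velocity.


Formula: v = Cd * sqrt(2 * g * h)  (Torricelli with discharge coefficient)
2*g*h = 2 * 981 * 44.5 = 87309.0 cm^2/s^2
sqrt(87309.0) = 295.48096 cm/s
v = 0.71 * 295.48096 = 209.7915 cm/s

209.7915 cm/s


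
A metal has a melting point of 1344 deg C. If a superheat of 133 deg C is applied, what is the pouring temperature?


Formula: T_pour = T_melt + Superheat
T_pour = 1344 + 133 = 1477 deg C


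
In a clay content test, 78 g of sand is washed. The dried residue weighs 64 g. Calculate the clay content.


Formula: Clay% = (W_total - W_washed) / W_total * 100
Clay mass = 78 - 64 = 14 g
Clay% = 14 / 78 * 100 = 17.9487%

Answer: 17.9487%


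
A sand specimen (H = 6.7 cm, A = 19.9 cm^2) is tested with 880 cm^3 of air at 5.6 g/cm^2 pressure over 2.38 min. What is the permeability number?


Formula: Permeability Number P = (V * H) / (p * A * t)
Numerator: V * H = 880 * 6.7 = 5896.0
Denominator: p * A * t = 5.6 * 19.9 * 2.38 = 265.2272
P = 5896.0 / 265.2272 = 22.2300

22.2300


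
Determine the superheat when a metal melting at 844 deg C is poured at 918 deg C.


Formula: Superheat = T_pour - T_melt
Superheat = 918 - 844 = 74 deg C

Final answer: 74 deg C


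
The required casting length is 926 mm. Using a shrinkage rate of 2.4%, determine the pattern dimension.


Formula: L_pattern = L_casting * (1 + shrinkage_rate/100)
Shrinkage factor = 1 + 2.4/100 = 1.024
L_pattern = 926 mm * 1.024 = 948.2240 mm

Final answer: 948.2240 mm


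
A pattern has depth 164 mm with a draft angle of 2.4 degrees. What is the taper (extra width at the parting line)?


Formula: taper = depth * tan(draft_angle)
tan(2.4 deg) = 0.0419124
taper = 164 mm * 0.0419124 = 6.8736 mm

6.8736 mm


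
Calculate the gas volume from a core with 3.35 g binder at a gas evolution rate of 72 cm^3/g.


Formula: V_gas = W_binder * gas_evolution_rate
V = 3.35 g * 72 cm^3/g = 241.2000 cm^3

241.2000 cm^3


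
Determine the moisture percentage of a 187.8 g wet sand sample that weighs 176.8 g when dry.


Formula: MC = (W_wet - W_dry) / W_wet * 100
Water mass = 187.8 - 176.8 = 11.0 g
MC = 11.0 / 187.8 * 100 = 5.8573%

Answer: 5.8573%


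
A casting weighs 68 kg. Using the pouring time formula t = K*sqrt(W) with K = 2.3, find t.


Formula: t = K * sqrt(W)
sqrt(W) = sqrt(68) = 8.24621
t = 2.3 * 8.24621 = 18.9663 s

Answer: 18.9663 s


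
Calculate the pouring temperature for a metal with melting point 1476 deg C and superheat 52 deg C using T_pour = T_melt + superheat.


Formula: T_pour = T_melt + Superheat
T_pour = 1476 + 52 = 1528 deg C

Answer: 1528 deg C


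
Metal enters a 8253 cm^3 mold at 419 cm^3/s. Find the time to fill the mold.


Formula: t_fill = V_mold / Q_flow
t = 8253 cm^3 / 419 cm^3/s = 19.6969 s


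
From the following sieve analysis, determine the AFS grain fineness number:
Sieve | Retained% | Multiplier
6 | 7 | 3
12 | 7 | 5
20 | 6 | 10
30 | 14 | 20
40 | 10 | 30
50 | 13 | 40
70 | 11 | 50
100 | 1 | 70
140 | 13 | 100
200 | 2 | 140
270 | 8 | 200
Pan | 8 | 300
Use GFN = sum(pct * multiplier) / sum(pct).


Formula: GFN = sum(pct * multiplier) / sum(pct)
sum(pct * multiplier) = 7416
sum(pct) = 100
GFN = 7416 / 100 = 74.16

Answer: 74.16


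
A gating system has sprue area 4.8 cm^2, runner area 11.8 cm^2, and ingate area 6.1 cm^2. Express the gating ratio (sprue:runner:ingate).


Sprue:Runner:Ingate = 1 : 11.8/4.8 : 6.1/4.8 = 1:2.46:1.27

Answer: 1:2.46:1.27


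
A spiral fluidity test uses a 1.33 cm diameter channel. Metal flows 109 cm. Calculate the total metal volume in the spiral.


Formula: V = pi * (d/2)^2 * L  (cylinder volume)
Radius = 1.33/2 = 0.665 cm
V = pi * 0.665^2 * 109 = 151.4327 cm^3

151.4327 cm^3


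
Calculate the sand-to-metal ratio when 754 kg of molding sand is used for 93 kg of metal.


Formula: Sand-to-Metal Ratio = W_sand / W_metal
Ratio = 754 kg / 93 kg = 8.1075


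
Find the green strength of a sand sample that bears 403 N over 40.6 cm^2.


Formula: Compressive Strength = Force / Area
Strength = 403 N / 40.6 cm^2 = 9.9261 N/cm^2

Answer: 9.9261 N/cm^2


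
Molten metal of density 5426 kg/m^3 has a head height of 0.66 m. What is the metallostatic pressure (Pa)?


Formula: P = rho * g * h
rho * g = 5426 * 9.81 = 53229.06 N/m^3
P = 53229.06 * 0.66 = 35131.1796 Pa

Final answer: 35131.1796 Pa


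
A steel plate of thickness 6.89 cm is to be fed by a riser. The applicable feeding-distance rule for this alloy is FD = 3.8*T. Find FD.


Formula: FD = 3.8 * T  (riser feeding-distance rule)
FD = 3.8 * 6.89 cm = 26.1820 cm

26.1820 cm


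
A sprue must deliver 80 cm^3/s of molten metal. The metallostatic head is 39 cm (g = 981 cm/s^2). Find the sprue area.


Formula: v = sqrt(2*g*h), A = Q/v
Velocity: v = sqrt(2 * 981 * 39) = sqrt(76518) = 276.6189 cm/s
Sprue area: A = Q / v = 80 / 276.6189 = 0.2892 cm^2


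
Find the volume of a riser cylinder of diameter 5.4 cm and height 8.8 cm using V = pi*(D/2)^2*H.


Formula: V = pi * (D/2)^2 * H  (cylinder volume)
Radius = D/2 = 5.4/2 = 2.7 cm
V = pi * 2.7^2 * 8.8 = 201.5395 cm^3

Answer: 201.5395 cm^3


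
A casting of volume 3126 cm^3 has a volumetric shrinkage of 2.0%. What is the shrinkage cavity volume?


Formula: V_shrink = V_casting * shrinkage_pct / 100
V_shrink = 3126 cm^3 * 2.0 / 100 = 62.5200 cm^3


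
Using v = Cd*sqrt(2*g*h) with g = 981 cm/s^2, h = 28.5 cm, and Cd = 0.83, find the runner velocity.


Formula: v = Cd * sqrt(2 * g * h)  (Torricelli with discharge coefficient)
2*g*h = 2 * 981 * 28.5 = 55917.0 cm^2/s^2
sqrt(55917.0) = 236.46776 cm/s
v = 0.83 * 236.46776 = 196.2682 cm/s

Answer: 196.2682 cm/s


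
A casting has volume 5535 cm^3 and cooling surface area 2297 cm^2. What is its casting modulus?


Formula: Casting Modulus M = V / A
M = 5535 cm^3 / 2297 cm^2 = 2.4097 cm


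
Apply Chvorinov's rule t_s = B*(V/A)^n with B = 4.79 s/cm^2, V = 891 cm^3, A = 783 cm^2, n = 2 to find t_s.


Formula: t_s = B * (V/A)^n  (Chvorinov's rule, n=2)
Modulus M = V/A = 891/783 = 1.137931 cm
M^2 = 1.137931^2 = 1.294887 cm^2
t_s = 4.79 * 1.294887 = 6.2025 s


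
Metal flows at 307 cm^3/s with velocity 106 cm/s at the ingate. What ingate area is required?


Formula: A_ingate = Q / v  (continuity equation)
A = 307 cm^3/s / 106 cm/s = 2.8962 cm^2

2.8962 cm^2


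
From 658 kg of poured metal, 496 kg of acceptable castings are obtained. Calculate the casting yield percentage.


Formula: Casting Yield = (W_good / W_total) * 100
Yield = (496 kg / 658 kg) * 100 = 75.3799%

75.3799%


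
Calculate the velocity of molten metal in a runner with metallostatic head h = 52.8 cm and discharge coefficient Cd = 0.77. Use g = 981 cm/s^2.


Formula: v = Cd * sqrt(2 * g * h)  (Torricelli with discharge coefficient)
2*g*h = 2 * 981 * 52.8 = 103593.6 cm^2/s^2
sqrt(103593.6) = 321.85960 cm/s
v = 0.77 * 321.85960 = 247.8319 cm/s


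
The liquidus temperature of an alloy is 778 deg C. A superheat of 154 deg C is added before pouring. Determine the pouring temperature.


Formula: T_pour = T_melt + Superheat
T_pour = 778 + 154 = 932 deg C

Final answer: 932 deg C


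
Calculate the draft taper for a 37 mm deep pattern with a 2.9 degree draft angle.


Formula: taper = depth * tan(draft_angle)
tan(2.9 deg) = 0.0506578
taper = 37 mm * 0.0506578 = 1.8743 mm

1.8743 mm


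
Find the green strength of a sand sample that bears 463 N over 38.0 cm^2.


Formula: Compressive Strength = Force / Area
Strength = 463 N / 38.0 cm^2 = 12.1842 N/cm^2

12.1842 N/cm^2


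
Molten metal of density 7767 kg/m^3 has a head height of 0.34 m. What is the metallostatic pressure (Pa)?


Formula: P = rho * g * h
rho * g = 7767 * 9.81 = 76194.27 N/m^3
P = 76194.27 * 0.34 = 25906.0518 Pa

Final answer: 25906.0518 Pa


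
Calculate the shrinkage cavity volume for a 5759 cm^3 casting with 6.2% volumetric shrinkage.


Formula: V_shrink = V_casting * shrinkage_pct / 100
V_shrink = 5759 cm^3 * 6.2 / 100 = 357.0580 cm^3

357.0580 cm^3


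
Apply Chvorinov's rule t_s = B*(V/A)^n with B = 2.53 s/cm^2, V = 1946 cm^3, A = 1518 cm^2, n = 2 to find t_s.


Formula: t_s = B * (V/A)^n  (Chvorinov's rule, n=2)
Modulus M = V/A = 1946/1518 = 1.281950 cm
M^2 = 1.281950^2 = 1.643396 cm^2
t_s = 2.53 * 1.643396 = 4.1578 s


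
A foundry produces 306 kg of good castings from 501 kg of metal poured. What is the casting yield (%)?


Formula: Casting Yield = (W_good / W_total) * 100
Yield = (306 kg / 501 kg) * 100 = 61.0778%


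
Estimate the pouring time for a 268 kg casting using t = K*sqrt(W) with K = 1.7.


Formula: t = K * sqrt(W)
sqrt(W) = sqrt(268) = 16.37071
t = 1.7 * 16.37071 = 27.8302 s

Final answer: 27.8302 s


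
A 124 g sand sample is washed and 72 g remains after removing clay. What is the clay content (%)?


Formula: Clay% = (W_total - W_washed) / W_total * 100
Clay mass = 124 - 72 = 52 g
Clay% = 52 / 124 * 100 = 41.9355%


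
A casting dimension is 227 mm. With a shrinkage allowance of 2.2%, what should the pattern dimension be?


Formula: L_pattern = L_casting * (1 + shrinkage_rate/100)
Shrinkage factor = 1 + 2.2/100 = 1.022
L_pattern = 227 mm * 1.022 = 231.9940 mm

231.9940 mm


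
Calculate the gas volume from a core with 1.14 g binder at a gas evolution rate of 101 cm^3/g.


Formula: V_gas = W_binder * gas_evolution_rate
V = 1.14 g * 101 cm^3/g = 115.1400 cm^3


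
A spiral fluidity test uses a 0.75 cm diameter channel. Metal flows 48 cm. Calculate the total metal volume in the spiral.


Formula: V = pi * (d/2)^2 * L  (cylinder volume)
Radius = 0.75/2 = 0.375 cm
V = pi * 0.375^2 * 48 = 21.2058 cm^3

Final answer: 21.2058 cm^3


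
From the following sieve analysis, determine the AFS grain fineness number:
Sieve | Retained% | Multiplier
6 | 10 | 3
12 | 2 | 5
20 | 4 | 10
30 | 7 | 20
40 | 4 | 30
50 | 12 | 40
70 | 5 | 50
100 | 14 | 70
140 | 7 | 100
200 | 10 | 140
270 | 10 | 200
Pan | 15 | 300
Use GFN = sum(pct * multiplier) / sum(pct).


Formula: GFN = sum(pct * multiplier) / sum(pct)
sum(pct * multiplier) = 10650
sum(pct) = 100
GFN = 10650 / 100 = 106.50

106.50


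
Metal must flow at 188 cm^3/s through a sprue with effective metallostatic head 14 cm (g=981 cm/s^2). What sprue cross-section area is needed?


Formula: v = sqrt(2*g*h), A = Q/v
Velocity: v = sqrt(2 * 981 * 14) = sqrt(27468) = 165.7347 cm/s
Sprue area: A = Q / v = 188 / 165.7347 = 1.1343 cm^2


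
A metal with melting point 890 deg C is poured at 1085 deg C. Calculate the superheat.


Formula: Superheat = T_pour - T_melt
Superheat = 1085 - 890 = 195 deg C

195 deg C


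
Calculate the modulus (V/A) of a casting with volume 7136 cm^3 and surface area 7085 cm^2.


Formula: Casting Modulus M = V / A
M = 7136 cm^3 / 7085 cm^2 = 1.0072 cm

1.0072 cm


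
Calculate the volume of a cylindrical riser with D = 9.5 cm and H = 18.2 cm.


Formula: V = pi * (D/2)^2 * H  (cylinder volume)
Radius = D/2 = 9.5/2 = 4.75 cm
V = pi * 4.75^2 * 18.2 = 1290.0558 cm^3


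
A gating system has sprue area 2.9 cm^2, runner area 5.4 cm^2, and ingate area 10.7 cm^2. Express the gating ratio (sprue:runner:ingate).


Sprue:Runner:Ingate = 1 : 5.4/2.9 : 10.7/2.9 = 1:1.86:3.69


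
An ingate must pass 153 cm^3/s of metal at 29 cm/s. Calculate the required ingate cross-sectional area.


Formula: A_ingate = Q / v  (continuity equation)
A = 153 cm^3/s / 29 cm/s = 5.2759 cm^2


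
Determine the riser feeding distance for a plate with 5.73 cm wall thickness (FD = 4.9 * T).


Formula: FD = 4.9 * T  (riser feeding-distance rule)
FD = 4.9 * 5.73 cm = 28.0770 cm

Final answer: 28.0770 cm


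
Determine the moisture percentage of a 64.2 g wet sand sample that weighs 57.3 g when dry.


Formula: MC = (W_wet - W_dry) / W_wet * 100
Water mass = 64.2 - 57.3 = 6.9 g
MC = 6.9 / 64.2 * 100 = 10.7477%

10.7477%
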